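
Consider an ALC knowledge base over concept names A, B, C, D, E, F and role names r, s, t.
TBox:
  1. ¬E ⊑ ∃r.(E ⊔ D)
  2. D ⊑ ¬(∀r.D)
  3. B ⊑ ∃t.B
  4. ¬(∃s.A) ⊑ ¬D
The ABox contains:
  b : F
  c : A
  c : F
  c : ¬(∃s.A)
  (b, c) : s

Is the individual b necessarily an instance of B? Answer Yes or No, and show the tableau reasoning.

No

1. b : B?  L(b) = {F} ∪ {¬B}
   open: L(b) ⊇ {E, F, ¬B, ¬D, ∃s.A} (+ ∃-successors) — b ∉ B possible
2. Hence b : B: not entailed.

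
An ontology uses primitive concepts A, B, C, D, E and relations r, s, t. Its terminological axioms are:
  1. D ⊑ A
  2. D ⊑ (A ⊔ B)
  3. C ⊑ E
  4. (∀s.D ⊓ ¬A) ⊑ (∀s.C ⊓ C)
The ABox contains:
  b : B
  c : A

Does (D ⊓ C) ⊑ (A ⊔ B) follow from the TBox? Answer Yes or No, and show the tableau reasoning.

Yes

1. (D ⊓ C) ⊑ (A ⊔ B)  ⇔  ((D ⊓ C) ⊓ (¬A ⊓ ¬B)) unsat w.r.t. T
   all branches close; clash {B, ¬B} at x₀
2. Hence (D ⊓ C) ⊑ (A ⊔ B): entailed.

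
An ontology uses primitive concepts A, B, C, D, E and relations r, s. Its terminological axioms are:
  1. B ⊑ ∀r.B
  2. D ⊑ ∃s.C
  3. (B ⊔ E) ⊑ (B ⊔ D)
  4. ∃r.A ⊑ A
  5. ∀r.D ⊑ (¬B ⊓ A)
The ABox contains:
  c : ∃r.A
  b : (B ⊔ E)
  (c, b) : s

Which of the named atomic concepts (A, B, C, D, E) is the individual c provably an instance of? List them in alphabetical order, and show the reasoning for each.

{A}

1. c : A?  L(c) = {∃r.A} ∪ {¬A}
   clash {A, ¬A} at c — c ∈ A
2. c : B?  L(c) = {∃r.A} ∪ {¬B}
   apply at c: ∃r.A⊑A
   open: L(c) ⊇ {A, ¬B, ¬D, ¬E, ∃r.A, …} (+ ∃-successors) — c ∉ B possible
3. c : C?  L(c) = {∃r.A} ∪ {¬C}
   apply at c: ∃r.A⊑A
   open: L(c) ⊇ {A, ¬B, ¬C, ¬D, ¬E, …} (+ ∃-successors) — c ∉ C possible
4. c : D?  L(c) = {∃r.A} ∪ {¬D}
   apply at c: ∃r.A⊑A
   open: L(c) ⊇ {A, ¬B, ¬D, ¬E, ∃r.A, …} (+ ∃-successors) — c ∉ D possible
5. c : E?  L(c) = {∃r.A} ∪ {¬E}
   apply at c: ∃r.A⊑A
   open: L(c) ⊇ {A, ¬B, ¬D, ¬E, ∃r.A, …} (+ ∃-successors) — c ∉ E possible
6. Entailed for c: {A}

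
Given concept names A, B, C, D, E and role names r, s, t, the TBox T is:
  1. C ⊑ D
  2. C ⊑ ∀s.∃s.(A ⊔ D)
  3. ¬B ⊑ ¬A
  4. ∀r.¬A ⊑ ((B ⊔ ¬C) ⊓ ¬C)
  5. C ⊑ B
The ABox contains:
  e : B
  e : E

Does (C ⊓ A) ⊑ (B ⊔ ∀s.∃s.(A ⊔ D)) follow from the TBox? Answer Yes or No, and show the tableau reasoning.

Yes

1. (C ⊓ A) ⊑ (B ⊔ ∀s.∃s.(A ⊔ D))  ⇔  ((C ⊓ A) ⊓ (¬B ⊓ ∃s.∀s.(¬A ⊓ ¬D))) unsat w.r.t. T
   all branches close; clash {A, ¬A} at x₀
2. Hence (C ⊓ A) ⊑ (B ⊔ ∀s.∃s.(A ⊔ D)): entailed.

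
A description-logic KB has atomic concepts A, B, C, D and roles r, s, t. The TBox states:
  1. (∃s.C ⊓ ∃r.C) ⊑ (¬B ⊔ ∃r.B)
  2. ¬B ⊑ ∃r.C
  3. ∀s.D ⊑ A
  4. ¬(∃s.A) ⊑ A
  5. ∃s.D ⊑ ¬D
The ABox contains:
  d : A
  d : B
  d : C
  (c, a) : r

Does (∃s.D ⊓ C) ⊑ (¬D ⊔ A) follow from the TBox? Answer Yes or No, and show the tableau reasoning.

1. (∃s.D ⊓ C) ⊑ (¬D ⊔ A)  ⇔  ((∃s.D ⊓ C) ⊓ (D ⊓ ¬A)) unsat w.r.t. T
   all branches close; clash {A, ¬A} at x₀
2. Hence (∃s.D ⊓ C) ⊑ (¬D ⊔ A): entailed.

Yes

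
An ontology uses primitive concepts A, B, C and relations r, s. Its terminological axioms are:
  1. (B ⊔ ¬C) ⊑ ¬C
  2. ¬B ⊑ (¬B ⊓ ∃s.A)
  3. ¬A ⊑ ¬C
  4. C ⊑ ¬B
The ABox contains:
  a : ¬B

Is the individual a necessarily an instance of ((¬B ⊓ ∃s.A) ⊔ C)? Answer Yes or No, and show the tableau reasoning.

1. a : ((¬B ⊓ ∃s.A) ⊔ C)?  L(a) = {¬B} ∪ {((B ⊔ ∀s.¬A) ⊓ ¬C)}
   clash {A, ¬A} at an ∃-successor — a ∈ ((¬B ⊓ ∃s.A) ⊔ C)
2. Hence a : ((¬B ⊓ ∃s.A) ⊔ C): entailed.

Yes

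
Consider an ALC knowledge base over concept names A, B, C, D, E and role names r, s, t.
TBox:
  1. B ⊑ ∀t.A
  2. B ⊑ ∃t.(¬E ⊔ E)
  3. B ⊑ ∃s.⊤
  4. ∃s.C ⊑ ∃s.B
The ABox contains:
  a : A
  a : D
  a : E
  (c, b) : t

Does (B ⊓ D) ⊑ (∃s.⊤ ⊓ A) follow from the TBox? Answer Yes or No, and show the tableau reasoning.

No

1. (B ⊓ D) ⊑ (∃s.⊤ ⊓ A)  ⇔  ((B ⊓ D) ⊓ (∀s.⊥ ⊔ ¬A)) unsat w.r.t. T
   apply at x₀: B⊑∀t.A; B⊑∃t.(¬E ⊔ E); B⊑∃s.⊤
   open: L(x₀) ⊇ {B, D, ¬A, ∀s.¬C, ∀t.A, …} (+ ∃-successors)
2. Hence (B ⊓ D) ⊑ (∃s.⊤ ⊓ A): not entailed.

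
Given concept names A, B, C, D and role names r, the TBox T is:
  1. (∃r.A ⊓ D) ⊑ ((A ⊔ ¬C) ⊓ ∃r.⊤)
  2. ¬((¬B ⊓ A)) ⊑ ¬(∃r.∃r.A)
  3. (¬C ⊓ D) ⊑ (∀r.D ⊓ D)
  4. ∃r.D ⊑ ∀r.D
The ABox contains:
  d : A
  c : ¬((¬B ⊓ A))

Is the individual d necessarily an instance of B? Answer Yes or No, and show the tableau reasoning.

No

1. d : B?  L(d) = {A} ∪ {¬B}
   open: L(d) ⊇ {A, C, ¬B, ∀r.¬A, ∀r.¬D} — d ∉ B possible
2. Hence d : B: not entailed.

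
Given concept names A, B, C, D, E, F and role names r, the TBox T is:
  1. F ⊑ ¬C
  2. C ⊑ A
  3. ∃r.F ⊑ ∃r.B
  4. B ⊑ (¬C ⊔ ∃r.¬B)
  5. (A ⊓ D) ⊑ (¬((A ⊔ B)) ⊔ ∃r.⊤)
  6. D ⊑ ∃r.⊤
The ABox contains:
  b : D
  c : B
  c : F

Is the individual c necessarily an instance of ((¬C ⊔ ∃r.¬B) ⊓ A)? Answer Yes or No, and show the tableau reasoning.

1. c : ((¬C ⊔ ∃r.¬B) ⊓ A)?  L(c) = {B, F} ∪ {((C ⊓ ∀r.B) ⊔ ¬A)}
   apply at c: F⊑¬C; B⊑(¬C ⊔ ∃r.¬B)
   open: L(c) ⊇ {B, F, ¬A, ¬C, ¬D, …} — c ∉ ((¬C ⊔ ∃r.¬B) ⊓ A) possible
2. Hence c : ((¬C ⊔ ∃r.¬B) ⊓ A): not entailed.

No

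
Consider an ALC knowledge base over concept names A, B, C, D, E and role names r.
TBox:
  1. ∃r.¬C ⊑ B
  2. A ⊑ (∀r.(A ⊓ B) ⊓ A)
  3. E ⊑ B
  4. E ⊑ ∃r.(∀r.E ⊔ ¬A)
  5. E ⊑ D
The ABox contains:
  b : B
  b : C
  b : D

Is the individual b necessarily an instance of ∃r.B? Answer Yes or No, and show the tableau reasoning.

No

1. b : ∃r.B?  L(b) = {B, C, D} ∪ {∀r.¬B}
   open: L(b) ⊇ {B, C, D, ¬A, ¬E, …} — b ∉ ∃r.B possible
2. Hence b : ∃r.B: not entailed.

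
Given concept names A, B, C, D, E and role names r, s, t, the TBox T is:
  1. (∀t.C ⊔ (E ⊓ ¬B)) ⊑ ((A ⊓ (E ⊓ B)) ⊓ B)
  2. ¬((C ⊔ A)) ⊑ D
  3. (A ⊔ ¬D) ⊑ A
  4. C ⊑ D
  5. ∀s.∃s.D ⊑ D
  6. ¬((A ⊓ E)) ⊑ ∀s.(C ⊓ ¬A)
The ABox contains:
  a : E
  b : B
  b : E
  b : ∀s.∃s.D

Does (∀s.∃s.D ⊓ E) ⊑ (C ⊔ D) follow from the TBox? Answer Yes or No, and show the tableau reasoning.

Yes

1. (∀s.∃s.D ⊓ E) ⊑ (C ⊔ D)  ⇔  ((∀s.∃s.D ⊓ E) ⊓ (¬C ⊓ ¬D)) unsat w.r.t. T
   all branches close; clash {D, ¬D} at x₀
2. Hence (∀s.∃s.D ⊓ E) ⊑ (C ⊔ D): entailed.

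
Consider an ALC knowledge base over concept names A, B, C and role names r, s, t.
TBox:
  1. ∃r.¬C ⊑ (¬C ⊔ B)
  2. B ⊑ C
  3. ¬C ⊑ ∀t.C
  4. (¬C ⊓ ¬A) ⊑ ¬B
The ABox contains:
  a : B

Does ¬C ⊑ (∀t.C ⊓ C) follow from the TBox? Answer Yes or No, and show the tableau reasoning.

No

1. ¬C ⊑ (∀t.C ⊓ C)  ⇔  (¬C ⊓ (∃t.¬C ⊔ ¬C)) unsat w.r.t. T
   apply at x₀: ¬C⊑∀t.C
   open: L(x₀) ⊇ {A, ¬B, ¬C, ∀r.C, ∀t.C}
2. Hence ¬C ⊑ (∀t.C ⊓ C): not entailed.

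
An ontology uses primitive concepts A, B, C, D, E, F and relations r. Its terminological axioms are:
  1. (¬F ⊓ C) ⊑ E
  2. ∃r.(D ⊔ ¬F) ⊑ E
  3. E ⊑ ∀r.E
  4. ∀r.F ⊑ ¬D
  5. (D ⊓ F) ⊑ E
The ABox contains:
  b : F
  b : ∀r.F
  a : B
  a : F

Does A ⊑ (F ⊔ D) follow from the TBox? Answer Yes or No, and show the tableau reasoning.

1. A ⊑ (F ⊔ D)  ⇔  (A ⊓ (¬F ⊓ ¬D)) unsat w.r.t. T
   open: L(x₀) ⊇ {A, ¬C, ¬D, ¬E, ¬F, …}
2. Hence A ⊑ (F ⊔ D): not entailed.

No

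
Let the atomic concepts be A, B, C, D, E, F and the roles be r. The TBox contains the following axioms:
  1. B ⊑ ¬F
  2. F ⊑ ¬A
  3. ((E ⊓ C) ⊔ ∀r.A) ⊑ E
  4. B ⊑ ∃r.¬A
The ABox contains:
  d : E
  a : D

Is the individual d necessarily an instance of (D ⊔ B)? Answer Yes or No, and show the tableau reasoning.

No

1. d : (D ⊔ B)?  L(d) = {E} ∪ {(¬D ⊓ ¬B)}
   open: L(d) ⊇ {E, ¬B, ¬D, ¬F} — d ∉ (D ⊔ B) possible
2. Hence d : (D ⊔ B): not entailed.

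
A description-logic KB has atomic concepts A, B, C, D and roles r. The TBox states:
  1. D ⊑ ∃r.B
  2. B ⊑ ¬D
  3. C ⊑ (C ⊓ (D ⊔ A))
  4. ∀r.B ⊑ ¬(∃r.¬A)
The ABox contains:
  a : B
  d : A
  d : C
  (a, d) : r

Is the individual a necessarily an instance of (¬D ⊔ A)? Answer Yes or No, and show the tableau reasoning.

Yes

1. a : (¬D ⊔ A)?  L(a) = {B} ∪ {(D ⊓ ¬A)}
   clash {D, ¬D} at a — a ∈ (¬D ⊔ A)
2. Hence a : (¬D ⊔ A): entailed.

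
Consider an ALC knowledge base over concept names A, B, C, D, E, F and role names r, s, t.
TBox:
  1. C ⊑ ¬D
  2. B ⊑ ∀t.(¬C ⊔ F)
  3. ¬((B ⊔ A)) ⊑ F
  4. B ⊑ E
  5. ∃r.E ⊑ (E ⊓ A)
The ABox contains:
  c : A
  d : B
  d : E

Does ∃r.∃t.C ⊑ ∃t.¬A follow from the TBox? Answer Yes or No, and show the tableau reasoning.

No

1. ∃r.∃t.C ⊑ ∃t.¬A  ⇔  (∃r.∃t.C ⊓ ∀t.A) unsat w.r.t. T
   open: L(x₀) ⊇ {B, E, ¬C, ∀r.¬E, ∀t.(¬C ⊔ F), …} (+ ∃-successors)
2. Hence ∃r.∃t.C ⊑ ∃t.¬A: not entailed.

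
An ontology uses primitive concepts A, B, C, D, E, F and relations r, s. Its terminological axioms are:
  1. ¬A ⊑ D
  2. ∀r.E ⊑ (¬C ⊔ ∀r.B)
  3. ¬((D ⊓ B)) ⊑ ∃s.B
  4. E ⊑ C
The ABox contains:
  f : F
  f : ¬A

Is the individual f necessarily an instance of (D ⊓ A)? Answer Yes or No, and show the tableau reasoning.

No

1. f : (D ⊓ A)?  L(f) = {F, ¬A} ∪ {(¬D ⊔ ¬A)}
   apply at f: ¬A⊑D
   open: L(f) ⊇ {B, D, F, ¬A, ¬E, …} (+ ∃-successors) — f ∉ (D ⊓ A) possible
2. Hence f : (D ⊓ A): not entailed.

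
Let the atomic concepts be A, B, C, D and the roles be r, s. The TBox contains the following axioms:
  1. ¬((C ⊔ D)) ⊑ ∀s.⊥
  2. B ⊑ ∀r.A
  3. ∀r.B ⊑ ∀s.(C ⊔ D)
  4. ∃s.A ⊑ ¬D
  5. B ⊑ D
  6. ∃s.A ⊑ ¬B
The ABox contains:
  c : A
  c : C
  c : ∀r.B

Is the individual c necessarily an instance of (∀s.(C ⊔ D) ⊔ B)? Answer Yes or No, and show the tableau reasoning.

Yes

1. c : (∀s.(C ⊔ D) ⊔ B)?  L(c) = {A, C, ∀r.B} ∪ {(∃s.(¬C ⊓ ¬D) ⊓ ¬B)}
   clash ⊥ at an ∃-successor — c ∈ (∀s.(C ⊔ D) ⊔ B)
2. Hence c : (∀s.(C ⊔ D) ⊔ B): entailed.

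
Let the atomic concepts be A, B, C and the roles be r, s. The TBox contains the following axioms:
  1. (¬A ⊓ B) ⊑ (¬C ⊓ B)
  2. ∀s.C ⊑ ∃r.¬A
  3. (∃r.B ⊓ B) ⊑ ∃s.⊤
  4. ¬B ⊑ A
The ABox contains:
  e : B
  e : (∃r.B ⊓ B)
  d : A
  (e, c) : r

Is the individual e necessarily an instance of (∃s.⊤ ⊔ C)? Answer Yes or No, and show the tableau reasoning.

Yes

1. e : (∃s.⊤ ⊔ C)?  L(e) = {B, (∃r.B ⊓ B)} ∪ {(∀s.⊥ ⊓ ¬C)}
   clash ⊥ at an ∃-successor — e ∈ (∃s.⊤ ⊔ C)
2. Hence e : (∃s.⊤ ⊔ C): entailed.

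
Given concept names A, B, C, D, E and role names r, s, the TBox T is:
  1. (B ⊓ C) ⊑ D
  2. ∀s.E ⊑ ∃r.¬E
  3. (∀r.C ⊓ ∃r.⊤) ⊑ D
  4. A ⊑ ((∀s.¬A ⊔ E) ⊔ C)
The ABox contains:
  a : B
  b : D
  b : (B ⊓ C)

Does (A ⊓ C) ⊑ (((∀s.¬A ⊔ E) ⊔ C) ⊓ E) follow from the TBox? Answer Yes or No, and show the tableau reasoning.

No

1. (A ⊓ C) ⊑ (((∀s.¬A ⊔ E) ⊔ C) ⊓ E)  ⇔  ((A ⊓ C) ⊓ (((∃s.A ⊓ ¬E) ⊓ ¬C) ⊔ ¬E)) unsat w.r.t. T
   apply at x₀: A⊑((∀s.¬A ⊔ E) ⊔ C)
   open: L(x₀) ⊇ {A, C, ¬B, ¬E, ∃r.¬C, …} (+ ∃-successors)
2. Hence (A ⊓ C) ⊑ (((∀s.¬A ⊔ E) ⊔ C) ⊓ E): not entailed.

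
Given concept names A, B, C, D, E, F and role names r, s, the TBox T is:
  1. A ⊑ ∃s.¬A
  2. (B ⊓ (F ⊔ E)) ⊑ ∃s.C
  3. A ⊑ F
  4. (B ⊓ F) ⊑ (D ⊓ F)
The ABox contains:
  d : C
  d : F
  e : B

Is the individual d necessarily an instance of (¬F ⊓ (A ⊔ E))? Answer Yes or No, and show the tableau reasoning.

No

1. d : (¬F ⊓ (A ⊔ E))?  L(d) = {C, F} ∪ {(F ⊔ (¬A ⊓ ¬E))}
   open: L(d) ⊇ {C, F, ¬A, ¬B} — d ∉ (¬F ⊓ (A ⊔ E)) possible
2. Hence d : (¬F ⊓ (A ⊔ E)): not entailed.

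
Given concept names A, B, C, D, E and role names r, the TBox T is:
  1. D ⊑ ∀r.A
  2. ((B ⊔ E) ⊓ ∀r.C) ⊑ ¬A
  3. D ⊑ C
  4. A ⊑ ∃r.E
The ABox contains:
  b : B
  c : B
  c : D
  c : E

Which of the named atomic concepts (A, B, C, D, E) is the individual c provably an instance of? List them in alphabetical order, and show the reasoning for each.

1. c : A?  L(c) = {B, D, E} ∪ {¬A}
   apply at c: D⊑∀r.A; D⊑C
   open: L(c) ⊇ {B, C, D, E, ¬A, …} — c ∉ A possible
2. c : B?  L(c) = {B, D, E} ∪ {¬B}
   clash {B, ¬B} at c — c ∈ B
3. c : C?  L(c) = {B, D, E} ∪ {¬C}
   clash {C, ¬C} at c — c ∈ C
4. c : D?  L(c) = {B, D, E} ∪ {¬D}
   clash {D, ¬D} at c — c ∈ D
5. c : E?  L(c) = {B, D, E} ∪ {¬E}
   clash {E, ¬E} at c — c ∈ E
6. Entailed for c: {B, C, D, E}

{B, C, D, E}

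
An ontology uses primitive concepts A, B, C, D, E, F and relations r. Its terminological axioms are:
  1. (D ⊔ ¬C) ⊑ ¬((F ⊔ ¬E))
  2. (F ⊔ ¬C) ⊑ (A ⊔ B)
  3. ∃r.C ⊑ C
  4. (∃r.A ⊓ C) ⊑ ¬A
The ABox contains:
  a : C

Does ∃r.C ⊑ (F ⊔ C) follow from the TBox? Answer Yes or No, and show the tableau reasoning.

Yes

1. ∃r.C ⊑ (F ⊔ C)  ⇔  (∃r.C ⊓ (¬F ⊓ ¬C)) unsat w.r.t. T
   all branches close; clash {C, ¬C} at x₀
2. Hence ∃r.C ⊑ (F ⊔ C): entailed.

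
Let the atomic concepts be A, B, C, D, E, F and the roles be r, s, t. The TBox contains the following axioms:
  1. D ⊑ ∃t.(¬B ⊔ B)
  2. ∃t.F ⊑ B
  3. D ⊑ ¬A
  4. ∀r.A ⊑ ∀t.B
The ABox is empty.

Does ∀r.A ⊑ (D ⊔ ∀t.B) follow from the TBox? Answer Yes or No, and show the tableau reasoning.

1. ∀r.A ⊑ (D ⊔ ∀t.B)  ⇔  (∀r.A ⊓ (¬D ⊓ ∃t.¬B)) unsat w.r.t. T
   all branches close; clash {B, ¬B} at an ∃-successor
2. Hence ∀r.A ⊑ (D ⊔ ∀t.B): entailed.

Yes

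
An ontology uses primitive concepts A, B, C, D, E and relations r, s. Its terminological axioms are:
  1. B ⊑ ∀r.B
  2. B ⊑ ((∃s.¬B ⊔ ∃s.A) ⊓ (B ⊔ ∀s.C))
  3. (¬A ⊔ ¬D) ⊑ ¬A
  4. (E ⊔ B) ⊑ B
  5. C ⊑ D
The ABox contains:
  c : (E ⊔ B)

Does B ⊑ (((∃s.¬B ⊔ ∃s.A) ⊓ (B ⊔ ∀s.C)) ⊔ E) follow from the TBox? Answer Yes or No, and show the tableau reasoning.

1. B ⊑ (((∃s.¬B ⊔ ∃s.A) ⊓ (B ⊔ ∀s.C)) ⊔ E)  ⇔  (B ⊓ (((∀s.B ⊓ ∀s.¬A) ⊔ (¬B ⊓ ∃s.¬C)) ⊓ ¬E)) unsat w.r.t. T
   all branches close; clash {B, ¬B} at x₀
2. Hence B ⊑ (((∃s.¬B ⊔ ∃s.A) ⊓ (B ⊔ ∀s.C)) ⊔ E): entailed.

Yes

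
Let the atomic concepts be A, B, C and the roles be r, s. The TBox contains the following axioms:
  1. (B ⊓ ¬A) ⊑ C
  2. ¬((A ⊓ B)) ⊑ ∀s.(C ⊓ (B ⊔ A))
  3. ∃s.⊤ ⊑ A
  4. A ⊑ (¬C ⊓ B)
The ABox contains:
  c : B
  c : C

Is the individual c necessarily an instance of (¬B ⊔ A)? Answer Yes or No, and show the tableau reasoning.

1. c : (¬B ⊔ A)?  L(c) = {B, C} ∪ {(B ⊓ ¬A)}
   open: L(c) ⊇ {B, C, ¬A, ∀s.(C ⊓ (B ⊔ A)), ∀s.⊥} — c ∉ (¬B ⊔ A) possible
2. Hence c : (¬B ⊔ A): not entailed.

No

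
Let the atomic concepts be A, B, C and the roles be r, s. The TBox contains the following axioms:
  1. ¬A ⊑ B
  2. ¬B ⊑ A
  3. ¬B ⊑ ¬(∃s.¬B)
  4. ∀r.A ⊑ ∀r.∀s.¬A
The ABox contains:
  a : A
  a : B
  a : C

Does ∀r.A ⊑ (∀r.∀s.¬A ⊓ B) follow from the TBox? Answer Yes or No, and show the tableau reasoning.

1. ∀r.A ⊑ (∀r.∀s.¬A ⊓ B)  ⇔  (∀r.A ⊓ (∃r.∃s.A ⊔ ¬B)) unsat w.r.t. T
   apply at x₀: ∀r.A⊑∀r.∀s.¬A
   open: L(x₀) ⊇ {A, ¬B, ∀r.A, ∀r.∀s.¬A, ∀s.B}
2. Hence ∀r.A ⊑ (∀r.∀s.¬A ⊓ B): not entailed.

No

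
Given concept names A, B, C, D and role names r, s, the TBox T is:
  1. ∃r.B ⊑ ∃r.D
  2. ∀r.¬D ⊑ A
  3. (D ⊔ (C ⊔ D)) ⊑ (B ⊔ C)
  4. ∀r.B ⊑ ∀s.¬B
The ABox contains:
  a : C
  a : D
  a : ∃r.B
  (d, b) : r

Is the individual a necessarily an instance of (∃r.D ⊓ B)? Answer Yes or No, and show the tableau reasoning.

1. a : (∃r.D ⊓ B)?  L(a) = {C, D, ∃r.B} ∪ {(∀r.¬D ⊔ ¬B)}
   apply at a: ∃r.B⊑∃r.D
   open: L(a) ⊇ {C, D, ¬B, ∃r.B, ∃r.D, …} (+ ∃-successors) — a ∉ (∃r.D ⊓ B) possible
2. Hence a : (∃r.D ⊓ B): not entailed.

No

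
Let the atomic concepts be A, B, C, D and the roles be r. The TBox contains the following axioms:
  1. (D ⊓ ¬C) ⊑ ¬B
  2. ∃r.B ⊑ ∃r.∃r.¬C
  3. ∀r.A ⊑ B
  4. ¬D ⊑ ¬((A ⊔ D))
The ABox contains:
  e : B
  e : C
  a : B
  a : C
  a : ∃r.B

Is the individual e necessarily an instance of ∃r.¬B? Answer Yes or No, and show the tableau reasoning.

1. e : ∃r.¬B?  L(e) = {B, C} ∪ {∀r.B}
   open: L(e) ⊇ {B, C, D, ∀r.B, ∀r.¬B} — e ∉ ∃r.¬B possible
2. Hence e : ∃r.¬B: not entailed.

No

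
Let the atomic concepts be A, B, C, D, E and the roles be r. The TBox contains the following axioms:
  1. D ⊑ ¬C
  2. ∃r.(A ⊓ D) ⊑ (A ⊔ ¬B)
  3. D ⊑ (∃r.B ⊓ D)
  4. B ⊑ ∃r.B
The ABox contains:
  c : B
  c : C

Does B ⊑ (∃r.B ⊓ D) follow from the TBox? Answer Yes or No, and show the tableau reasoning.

No

1. B ⊑ (∃r.B ⊓ D)  ⇔  (B ⊓ (∀r.¬B ⊔ ¬D)) unsat w.r.t. T
   apply at x₀: B⊑∃r.B
   open: L(x₀) ⊇ {B, ¬D, ∀r.(¬A ⊔ ¬D), ∃r.B} (+ ∃-successors)
2. Hence B ⊑ (∃r.B ⊓ D): not entailed.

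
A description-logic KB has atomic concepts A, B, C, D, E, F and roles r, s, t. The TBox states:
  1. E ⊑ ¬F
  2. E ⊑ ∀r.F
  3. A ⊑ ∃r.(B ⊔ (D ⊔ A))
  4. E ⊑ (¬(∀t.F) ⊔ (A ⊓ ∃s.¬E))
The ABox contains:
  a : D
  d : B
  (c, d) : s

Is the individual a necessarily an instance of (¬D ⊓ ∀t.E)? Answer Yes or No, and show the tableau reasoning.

1. a : (¬D ⊓ ∀t.E)?  L(a) = {D} ∪ {(D ⊔ ∃t.¬E)}
   open: L(a) ⊇ {D, ¬A, ¬E} — a ∉ (¬D ⊓ ∀t.E) possible
2. Hence a : (¬D ⊓ ∀t.E): not entailed.

No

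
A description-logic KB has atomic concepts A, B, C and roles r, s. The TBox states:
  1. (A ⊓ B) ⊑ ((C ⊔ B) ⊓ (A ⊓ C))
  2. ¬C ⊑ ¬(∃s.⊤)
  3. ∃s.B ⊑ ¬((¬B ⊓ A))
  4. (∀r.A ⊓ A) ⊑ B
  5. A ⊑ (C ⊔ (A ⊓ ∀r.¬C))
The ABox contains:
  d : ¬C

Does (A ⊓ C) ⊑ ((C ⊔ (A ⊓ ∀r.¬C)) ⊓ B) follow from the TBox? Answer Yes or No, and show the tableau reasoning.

No

1. (A ⊓ C) ⊑ ((C ⊔ (A ⊓ ∀r.¬C)) ⊓ B)  ⇔  ((A ⊓ C) ⊓ ((¬C ⊓ (¬A ⊔ ∃r.C)) ⊔ ¬B)) unsat w.r.t. T
   apply at x₀: A⊑(C ⊔ (A ⊓ ∀r.¬C))
   open: L(x₀) ⊇ {A, C, ¬B, ∀s.¬B, ∃r.¬A} (+ ∃-successors)
2. Hence (A ⊓ C) ⊑ ((C ⊔ (A ⊓ ∀r.¬C)) ⊓ B): not entailed.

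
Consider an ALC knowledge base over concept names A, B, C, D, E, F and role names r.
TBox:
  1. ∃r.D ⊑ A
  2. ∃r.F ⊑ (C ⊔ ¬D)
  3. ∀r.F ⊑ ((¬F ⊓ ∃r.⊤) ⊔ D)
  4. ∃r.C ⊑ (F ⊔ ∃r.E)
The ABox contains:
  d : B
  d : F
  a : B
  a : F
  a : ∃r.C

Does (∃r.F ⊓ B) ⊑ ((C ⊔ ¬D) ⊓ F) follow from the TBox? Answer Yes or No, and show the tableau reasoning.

1. (∃r.F ⊓ B) ⊑ ((C ⊔ ¬D) ⊓ F)  ⇔  ((∃r.F ⊓ B) ⊓ ((¬C ⊓ D) ⊔ ¬F)) unsat w.r.t. T
   apply at x₀: ∃r.F⊑(C ⊔ ¬D)
   open: L(x₀) ⊇ {B, C, ¬F, ∀r.¬C, ∀r.¬D, …} (+ ∃-successors)
2. Hence (∃r.F ⊓ B) ⊑ ((C ⊔ ¬D) ⊓ F): not entailed.

No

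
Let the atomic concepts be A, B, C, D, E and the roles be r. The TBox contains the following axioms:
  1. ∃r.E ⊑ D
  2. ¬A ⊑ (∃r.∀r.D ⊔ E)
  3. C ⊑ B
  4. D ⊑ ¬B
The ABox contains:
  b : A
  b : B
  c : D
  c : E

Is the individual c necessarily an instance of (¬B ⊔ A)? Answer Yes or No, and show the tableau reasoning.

Yes

1. c : (¬B ⊔ A)?  L(c) = {D, E} ∪ {(B ⊓ ¬A)}
   clash {B, ¬B} at c — c ∈ (¬B ⊔ A)
2. Hence c : (¬B ⊔ A): entailed.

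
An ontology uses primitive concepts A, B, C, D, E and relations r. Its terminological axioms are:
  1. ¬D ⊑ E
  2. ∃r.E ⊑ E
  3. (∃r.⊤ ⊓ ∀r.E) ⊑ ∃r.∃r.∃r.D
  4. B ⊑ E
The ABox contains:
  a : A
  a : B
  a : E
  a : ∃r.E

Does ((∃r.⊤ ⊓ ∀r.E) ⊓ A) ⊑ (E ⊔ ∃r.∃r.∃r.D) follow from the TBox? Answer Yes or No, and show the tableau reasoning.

Yes

1. ((∃r.⊤ ⊓ ∀r.E) ⊓ A) ⊑ (E ⊔ ∃r.∃r.∃r.D)  ⇔  (((∃r.⊤ ⊓ ∀r.E) ⊓ A) ⊓ (¬E ⊓ ∀r.∀r.∀r.¬D)) unsat w.r.t. T
   all branches close; clash {E, ¬E} at x₀
2. Hence ((∃r.⊤ ⊓ ∀r.E) ⊓ A) ⊑ (E ⊔ ∃r.∃r.∃r.D): entailed.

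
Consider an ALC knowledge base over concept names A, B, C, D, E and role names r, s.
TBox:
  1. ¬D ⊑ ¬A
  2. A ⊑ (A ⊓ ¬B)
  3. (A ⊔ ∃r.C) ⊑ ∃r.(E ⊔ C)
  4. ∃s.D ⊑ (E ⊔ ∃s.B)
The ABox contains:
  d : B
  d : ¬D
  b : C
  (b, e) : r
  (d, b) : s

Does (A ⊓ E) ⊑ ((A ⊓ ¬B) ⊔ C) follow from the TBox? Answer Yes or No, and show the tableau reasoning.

Yes

1. (A ⊓ E) ⊑ ((A ⊓ ¬B) ⊔ C)  ⇔  ((A ⊓ E) ⊓ ((¬A ⊔ B) ⊓ ¬C)) unsat w.r.t. T
   all branches close; clash {A, ¬A} at x₀
2. Hence (A ⊓ E) ⊑ ((A ⊓ ¬B) ⊔ C): entailed.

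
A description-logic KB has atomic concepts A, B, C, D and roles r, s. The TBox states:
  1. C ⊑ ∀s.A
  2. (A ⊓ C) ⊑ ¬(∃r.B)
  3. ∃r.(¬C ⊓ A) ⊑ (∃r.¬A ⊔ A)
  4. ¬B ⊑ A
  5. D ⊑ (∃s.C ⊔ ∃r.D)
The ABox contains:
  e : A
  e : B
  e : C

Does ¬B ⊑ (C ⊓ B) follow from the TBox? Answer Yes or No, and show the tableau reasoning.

No

1. ¬B ⊑ (C ⊓ B)  ⇔  (¬B ⊓ (¬C ⊔ ¬B)) unsat w.r.t. T
   apply at x₀: ¬B⊑A
   open: L(x₀) ⊇ {A, ¬B, ¬C, ¬D, ∀r.(C ⊔ ¬A)}
2. Hence ¬B ⊑ (C ⊓ B): not entailed.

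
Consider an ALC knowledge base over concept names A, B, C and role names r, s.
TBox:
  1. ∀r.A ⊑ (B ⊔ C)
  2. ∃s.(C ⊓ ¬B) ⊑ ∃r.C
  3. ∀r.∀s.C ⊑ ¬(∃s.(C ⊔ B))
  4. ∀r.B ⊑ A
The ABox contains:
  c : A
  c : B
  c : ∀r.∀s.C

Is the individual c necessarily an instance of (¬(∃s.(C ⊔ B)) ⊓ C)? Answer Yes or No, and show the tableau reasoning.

No

1. c : (¬(∃s.(C ⊔ B)) ⊓ C)?  L(c) = {A, B, ∀r.∀s.C} ∪ {(∃s.(C ⊔ B) ⊔ ¬C)}
   apply at c: ∀r.∀s.C⊑¬(∃s.(C ⊔ B))
   open: L(c) ⊇ {A, B, ¬C, ∀r.∀s.C, ∀s.(¬C ⊓ ¬B), …} (+ ∃-successors) — c ∉ (¬(∃s.(C ⊔ B)) ⊓ C) possible
2. Hence c : (¬(∃s.(C ⊔ B)) ⊓ C): not entailed.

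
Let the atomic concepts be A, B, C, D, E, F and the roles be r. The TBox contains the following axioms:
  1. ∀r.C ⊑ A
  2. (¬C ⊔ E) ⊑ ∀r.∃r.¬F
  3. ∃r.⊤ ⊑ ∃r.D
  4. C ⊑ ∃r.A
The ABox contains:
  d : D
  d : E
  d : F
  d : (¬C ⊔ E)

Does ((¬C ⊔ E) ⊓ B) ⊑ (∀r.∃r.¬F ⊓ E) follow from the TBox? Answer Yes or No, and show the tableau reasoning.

1. ((¬C ⊔ E) ⊓ B) ⊑ (∀r.∃r.¬F ⊓ E)  ⇔  (((¬C ⊔ E) ⊓ B) ⊓ (∃r.∀r.F ⊔ ¬E)) unsat w.r.t. T
   apply at x₀: (¬C ⊔ E)⊑∀r.∃r.¬F
   open: L(x₀) ⊇ {A, B, ¬C, ¬E, ∀r.∃r.¬F, …}
2. Hence ((¬C ⊔ E) ⊓ B) ⊑ (∀r.∃r.¬F ⊓ E): not entailed.

No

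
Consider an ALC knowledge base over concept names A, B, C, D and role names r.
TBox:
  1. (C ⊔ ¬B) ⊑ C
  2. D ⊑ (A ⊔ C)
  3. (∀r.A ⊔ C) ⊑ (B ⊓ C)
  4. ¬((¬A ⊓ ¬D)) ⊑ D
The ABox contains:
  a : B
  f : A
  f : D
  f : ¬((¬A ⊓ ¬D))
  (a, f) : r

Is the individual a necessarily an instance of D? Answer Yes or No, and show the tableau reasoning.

1. a : D?  L(a) = {B} ∪ {¬D}
   open: L(a) ⊇ {B, ¬A, ¬C, ¬D, ∃r.¬A} (+ ∃-successors) — a ∉ D possible
2. Hence a : D: not entailed.

No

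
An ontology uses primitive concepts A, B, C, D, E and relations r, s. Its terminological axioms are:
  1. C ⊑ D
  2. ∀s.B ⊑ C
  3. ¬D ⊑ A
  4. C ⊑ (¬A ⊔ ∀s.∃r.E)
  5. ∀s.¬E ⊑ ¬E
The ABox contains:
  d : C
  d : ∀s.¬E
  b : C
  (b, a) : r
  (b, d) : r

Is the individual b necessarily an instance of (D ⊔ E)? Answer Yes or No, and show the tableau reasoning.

Yes

1. b : (D ⊔ E)?  L(b) = {C} ∪ {(¬D ⊓ ¬E)}
   clash {D, ¬D} at b — b ∈ (D ⊔ E)
2. Hence b : (D ⊔ E): entailed.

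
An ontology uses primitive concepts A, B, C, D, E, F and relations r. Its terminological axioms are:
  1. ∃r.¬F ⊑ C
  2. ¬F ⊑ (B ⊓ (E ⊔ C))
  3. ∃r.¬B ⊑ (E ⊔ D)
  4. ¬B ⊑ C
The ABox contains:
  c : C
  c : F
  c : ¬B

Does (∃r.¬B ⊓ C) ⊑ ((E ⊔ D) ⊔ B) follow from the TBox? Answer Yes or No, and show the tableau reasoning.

Yes

1. (∃r.¬B ⊓ C) ⊑ ((E ⊔ D) ⊔ B)  ⇔  ((∃r.¬B ⊓ C) ⊓ ((¬E ⊓ ¬D) ⊓ ¬B)) unsat w.r.t. T
   all branches close; clash {D, ¬D} at x₀
2. Hence (∃r.¬B ⊓ C) ⊑ ((E ⊔ D) ⊔ B): entailed.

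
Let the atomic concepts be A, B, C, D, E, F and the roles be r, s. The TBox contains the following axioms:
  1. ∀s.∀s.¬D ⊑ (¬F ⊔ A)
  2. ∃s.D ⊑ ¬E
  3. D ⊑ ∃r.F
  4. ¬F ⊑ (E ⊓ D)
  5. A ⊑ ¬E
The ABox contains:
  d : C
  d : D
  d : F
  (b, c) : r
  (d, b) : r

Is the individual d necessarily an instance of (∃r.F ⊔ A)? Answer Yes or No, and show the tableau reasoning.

Yes

1. d : (∃r.F ⊔ A)?  L(d) = {C, D, F} ∪ {(∀r.¬F ⊓ ¬A)}
   clash {A, ¬A} at d — d ∈ (∃r.F ⊔ A)
2. Hence d : (∃r.F ⊔ A): entailed.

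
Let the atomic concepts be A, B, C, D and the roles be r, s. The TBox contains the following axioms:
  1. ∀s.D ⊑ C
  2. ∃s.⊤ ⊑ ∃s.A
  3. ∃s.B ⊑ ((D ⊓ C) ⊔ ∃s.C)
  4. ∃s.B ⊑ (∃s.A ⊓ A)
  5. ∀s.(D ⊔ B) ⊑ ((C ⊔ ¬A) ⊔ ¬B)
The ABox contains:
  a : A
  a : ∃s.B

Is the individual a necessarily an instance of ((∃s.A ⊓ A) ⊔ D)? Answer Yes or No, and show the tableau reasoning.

Yes

1. a : ((∃s.A ⊓ A) ⊔ D)?  L(a) = {A, ∃s.B} ∪ {((∀s.¬A ⊔ ¬A) ⊓ ¬D)}
   clash {A, ¬A} at a — a ∈ ((∃s.A ⊓ A) ⊔ D)
2. Hence a : ((∃s.A ⊓ A) ⊔ D): entailed.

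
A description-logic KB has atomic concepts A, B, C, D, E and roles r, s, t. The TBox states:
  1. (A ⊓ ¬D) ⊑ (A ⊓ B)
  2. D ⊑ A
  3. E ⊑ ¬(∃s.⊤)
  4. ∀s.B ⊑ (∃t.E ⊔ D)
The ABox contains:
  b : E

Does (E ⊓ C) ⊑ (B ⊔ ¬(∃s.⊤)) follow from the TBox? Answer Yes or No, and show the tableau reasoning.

1. (E ⊓ C) ⊑ (B ⊔ ¬(∃s.⊤))  ⇔  ((E ⊓ C) ⊓ (¬B ⊓ ∃s.⊤)) unsat w.r.t. T
   all branches close; clash {B, ¬B} at x₀
2. Hence (E ⊓ C) ⊑ (B ⊔ ¬(∃s.⊤)): entailed.

Yes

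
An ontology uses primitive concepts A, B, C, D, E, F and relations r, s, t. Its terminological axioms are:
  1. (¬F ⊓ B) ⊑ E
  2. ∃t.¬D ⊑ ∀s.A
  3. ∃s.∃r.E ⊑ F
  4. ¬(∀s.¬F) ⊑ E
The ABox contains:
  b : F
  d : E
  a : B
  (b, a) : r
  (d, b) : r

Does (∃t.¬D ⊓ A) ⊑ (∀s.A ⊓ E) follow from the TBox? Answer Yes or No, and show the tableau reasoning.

1. (∃t.¬D ⊓ A) ⊑ (∀s.A ⊓ E)  ⇔  ((∃t.¬D ⊓ A) ⊓ (∃s.¬A ⊔ ¬E)) unsat w.r.t. T
   apply at x₀: ∃t.¬D⊑∀s.A
   open: L(x₀) ⊇ {A, F, ¬E, ∀s.A, ∀s.¬F, …} (+ ∃-successors)
2. Hence (∃t.¬D ⊓ A) ⊑ (∀s.A ⊓ E): not entailed.

No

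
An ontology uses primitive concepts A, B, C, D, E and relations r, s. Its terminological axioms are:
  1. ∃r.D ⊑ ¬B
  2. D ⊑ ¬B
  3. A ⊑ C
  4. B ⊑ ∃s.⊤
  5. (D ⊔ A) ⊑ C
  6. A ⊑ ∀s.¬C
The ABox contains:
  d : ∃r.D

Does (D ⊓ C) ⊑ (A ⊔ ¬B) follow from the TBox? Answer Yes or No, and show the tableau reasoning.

1. (D ⊓ C) ⊑ (A ⊔ ¬B)  ⇔  ((D ⊓ C) ⊓ (¬A ⊓ B)) unsat w.r.t. T
   all branches close; clash {B, ¬B} at x₀
2. Hence (D ⊓ C) ⊑ (A ⊔ ¬B): entailed.

Yes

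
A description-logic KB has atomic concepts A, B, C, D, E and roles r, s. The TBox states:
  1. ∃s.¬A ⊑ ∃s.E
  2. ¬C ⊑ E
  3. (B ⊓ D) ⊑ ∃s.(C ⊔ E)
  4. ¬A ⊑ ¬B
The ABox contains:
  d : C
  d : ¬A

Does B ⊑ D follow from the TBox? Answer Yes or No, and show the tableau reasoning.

No

1. B ⊑ D  ⇔  (B ⊓ ¬D) unsat w.r.t. T
   open: L(x₀) ⊇ {A, B, C, ¬D, ∀s.A}
2. Hence B ⊑ D: not entailed.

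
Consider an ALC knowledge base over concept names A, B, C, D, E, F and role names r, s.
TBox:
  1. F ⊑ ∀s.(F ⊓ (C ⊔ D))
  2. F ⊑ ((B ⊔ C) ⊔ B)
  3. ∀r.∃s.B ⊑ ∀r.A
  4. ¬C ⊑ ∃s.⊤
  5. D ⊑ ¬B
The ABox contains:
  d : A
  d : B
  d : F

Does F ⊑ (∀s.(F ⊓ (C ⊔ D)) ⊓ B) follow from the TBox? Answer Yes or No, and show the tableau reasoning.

1. F ⊑ (∀s.(F ⊓ (C ⊔ D)) ⊓ B)  ⇔  (F ⊓ (∃s.(¬F ⊔ (¬C ⊓ ¬D)) ⊔ ¬B)) unsat w.r.t. T
   apply at x₀: F⊑∀s.(F ⊓ (C ⊔ D)); F⊑((B ⊔ C) ⊔ B)
   open: L(x₀) ⊇ {C, F, ¬B, ¬D, ∀s.(F ⊓ (C ⊔ D)), …} (+ ∃-successors)
2. Hence F ⊑ (∀s.(F ⊓ (C ⊔ D)) ⊓ B): not entailed.

No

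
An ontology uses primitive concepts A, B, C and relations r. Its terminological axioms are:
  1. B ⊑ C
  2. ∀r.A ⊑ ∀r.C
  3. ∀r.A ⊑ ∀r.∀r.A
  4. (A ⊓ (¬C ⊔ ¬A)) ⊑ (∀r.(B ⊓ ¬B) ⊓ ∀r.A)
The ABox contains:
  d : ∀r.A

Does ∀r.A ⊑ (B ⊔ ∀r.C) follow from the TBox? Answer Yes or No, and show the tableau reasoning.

1. ∀r.A ⊑ (B ⊔ ∀r.C)  ⇔  (∀r.A ⊓ (¬B ⊓ ∃r.¬C)) unsat w.r.t. T
   all branches close; clash {B, ¬B} at an ∃-successor
2. Hence ∀r.A ⊑ (B ⊔ ∀r.C): entailed.

Yes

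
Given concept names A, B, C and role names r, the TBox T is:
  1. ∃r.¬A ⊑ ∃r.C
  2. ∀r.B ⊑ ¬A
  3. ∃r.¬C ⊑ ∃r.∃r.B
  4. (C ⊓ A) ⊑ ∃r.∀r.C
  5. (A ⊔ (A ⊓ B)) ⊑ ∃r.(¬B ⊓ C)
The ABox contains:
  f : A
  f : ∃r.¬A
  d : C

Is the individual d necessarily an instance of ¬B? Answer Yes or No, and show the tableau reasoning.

1. d : ¬B?  L(d) = {C} ∪ {B}
   open: L(d) ⊇ {B, C, ¬A, ∀r.A, ∀r.C} — d ∉ ¬B possible
2. Hence d : ¬B: not entailed.

No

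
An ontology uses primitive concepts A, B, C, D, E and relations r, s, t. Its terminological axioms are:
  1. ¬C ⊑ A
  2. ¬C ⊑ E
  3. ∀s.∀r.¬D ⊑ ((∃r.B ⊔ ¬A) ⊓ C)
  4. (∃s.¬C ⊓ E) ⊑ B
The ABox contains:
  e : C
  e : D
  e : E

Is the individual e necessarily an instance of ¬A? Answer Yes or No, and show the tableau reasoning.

No

1. e : ¬A?  L(e) = {C, D, E} ∪ {A}
   open: L(e) ⊇ {A, C, D, E, ∀s.C, …} (+ ∃-successors) — e ∉ ¬A possible
2. Hence e : ¬A: not entailed.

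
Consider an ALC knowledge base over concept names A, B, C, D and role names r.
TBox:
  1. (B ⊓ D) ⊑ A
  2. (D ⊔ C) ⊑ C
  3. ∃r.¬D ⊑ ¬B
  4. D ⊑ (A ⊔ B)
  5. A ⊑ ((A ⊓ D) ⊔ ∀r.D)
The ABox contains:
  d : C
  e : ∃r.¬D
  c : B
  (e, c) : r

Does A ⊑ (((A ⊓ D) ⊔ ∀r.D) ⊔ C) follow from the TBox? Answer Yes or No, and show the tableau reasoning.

Yes

1. A ⊑ (((A ⊓ D) ⊔ ∀r.D) ⊔ C)  ⇔  (A ⊓ (((¬A ⊔ ¬D) ⊓ ∃r.¬D) ⊓ ¬C)) unsat w.r.t. T
   all branches close; clash {C, ¬C} at x₀
2. Hence A ⊑ (((A ⊓ D) ⊔ ∀r.D) ⊔ C): entailed.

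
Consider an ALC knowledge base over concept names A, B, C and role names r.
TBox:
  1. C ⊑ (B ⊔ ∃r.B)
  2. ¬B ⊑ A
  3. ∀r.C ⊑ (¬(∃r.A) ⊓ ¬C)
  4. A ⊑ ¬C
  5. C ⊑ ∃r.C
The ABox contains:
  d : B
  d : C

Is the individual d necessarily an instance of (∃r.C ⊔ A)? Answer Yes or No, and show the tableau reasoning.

1. d : (∃r.C ⊔ A)?  L(d) = {B, C} ∪ {(∀r.¬C ⊓ ¬A)}
   clash {C, ¬C} at d — d ∈ (∃r.C ⊔ A)
2. Hence d : (∃r.C ⊔ A): entailed.

Yes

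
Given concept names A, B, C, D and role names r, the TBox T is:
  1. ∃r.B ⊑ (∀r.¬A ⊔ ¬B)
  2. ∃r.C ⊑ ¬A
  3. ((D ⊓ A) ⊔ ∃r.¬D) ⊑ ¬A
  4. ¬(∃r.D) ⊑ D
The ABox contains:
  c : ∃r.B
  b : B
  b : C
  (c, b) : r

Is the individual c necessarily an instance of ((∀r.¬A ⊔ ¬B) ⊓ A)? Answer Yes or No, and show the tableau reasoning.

No

1. c : ((∀r.¬A ⊔ ¬B) ⊓ A)?  L(c) = {∃r.B} ∪ {((∃r.A ⊓ B) ⊔ ¬A)}
   apply at c: ∃r.B⊑(∀r.¬A ⊔ ¬B)
   open: L(c) ⊇ {¬A, ∀r.¬A, ∃r.B, ∃r.D} (+ ∃-successors) — c ∉ ((∀r.¬A ⊔ ¬B) ⊓ A) possible
2. Hence c : ((∀r.¬A ⊔ ¬B) ⊓ A): not entailed.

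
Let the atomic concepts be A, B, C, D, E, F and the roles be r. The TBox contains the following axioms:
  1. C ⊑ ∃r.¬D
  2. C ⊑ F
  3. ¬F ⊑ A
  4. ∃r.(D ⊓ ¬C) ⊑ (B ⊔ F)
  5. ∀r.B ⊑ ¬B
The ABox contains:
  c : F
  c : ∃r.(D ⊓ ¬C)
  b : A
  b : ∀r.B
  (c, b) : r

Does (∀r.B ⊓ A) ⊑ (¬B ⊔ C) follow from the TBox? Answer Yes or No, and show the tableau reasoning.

1. (∀r.B ⊓ A) ⊑ (¬B ⊔ C)  ⇔  ((∀r.B ⊓ A) ⊓ (B ⊓ ¬C)) unsat w.r.t. T
   all branches close; clash {B, ¬B} at x₀
2. Hence (∀r.B ⊓ A) ⊑ (¬B ⊔ C): entailed.

Yes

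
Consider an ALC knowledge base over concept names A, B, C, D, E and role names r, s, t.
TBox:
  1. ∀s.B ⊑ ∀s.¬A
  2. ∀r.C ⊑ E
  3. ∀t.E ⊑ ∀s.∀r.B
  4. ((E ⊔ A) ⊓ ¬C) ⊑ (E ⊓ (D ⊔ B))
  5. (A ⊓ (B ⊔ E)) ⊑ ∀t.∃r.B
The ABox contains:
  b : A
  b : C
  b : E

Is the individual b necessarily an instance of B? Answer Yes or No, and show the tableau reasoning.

1. b : B?  L(b) = {A, C, E} ∪ {¬B}
   open: L(b) ⊇ {A, C, E, ¬B, ∀t.∃r.B, …} (+ ∃-successors) — b ∉ B possible
2. Hence b : B: not entailed.

No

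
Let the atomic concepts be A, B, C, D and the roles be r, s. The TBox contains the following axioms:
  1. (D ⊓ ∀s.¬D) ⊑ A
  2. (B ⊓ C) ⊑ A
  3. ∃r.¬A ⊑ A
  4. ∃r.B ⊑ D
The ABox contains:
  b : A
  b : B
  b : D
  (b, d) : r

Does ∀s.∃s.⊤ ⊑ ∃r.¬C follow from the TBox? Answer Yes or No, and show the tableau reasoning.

No

1. ∀s.∃s.⊤ ⊑ ∃r.¬C  ⇔  (∀s.∃s.⊤ ⊓ ∀r.C) unsat w.r.t. T
   open: L(x₀) ⊇ {¬B, ¬D, ∀r.A, ∀r.C, ∀r.¬B, …}
2. Hence ∀s.∃s.⊤ ⊑ ∃r.¬C: not entailed.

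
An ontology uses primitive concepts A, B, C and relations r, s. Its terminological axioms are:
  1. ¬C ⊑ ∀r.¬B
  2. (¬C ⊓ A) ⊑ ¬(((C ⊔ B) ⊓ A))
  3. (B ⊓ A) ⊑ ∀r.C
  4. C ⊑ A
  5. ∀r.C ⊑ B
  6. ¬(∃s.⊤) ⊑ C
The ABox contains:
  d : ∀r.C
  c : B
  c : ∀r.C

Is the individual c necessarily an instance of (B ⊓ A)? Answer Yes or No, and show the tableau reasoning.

1. c : (B ⊓ A)?  L(c) = {B, ∀r.C} ∪ {(¬B ⊔ ¬A)}
   open: L(c) ⊇ {B, ¬A, ¬C, ∀r.C, ∀r.¬B, …} (+ ∃-successors) — c ∉ (B ⊓ A) possible
2. Hence c : (B ⊓ A): not entailed.

No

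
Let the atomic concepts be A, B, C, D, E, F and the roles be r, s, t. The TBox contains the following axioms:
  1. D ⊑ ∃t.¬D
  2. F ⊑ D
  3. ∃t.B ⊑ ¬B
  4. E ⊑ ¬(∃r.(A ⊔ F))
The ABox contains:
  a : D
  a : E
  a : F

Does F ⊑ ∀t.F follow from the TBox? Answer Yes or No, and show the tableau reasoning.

1. F ⊑ ∀t.F  ⇔  (F ⊓ ∃t.¬F) unsat w.r.t. T
   apply at x₀: F⊑D
   open: L(x₀) ⊇ {D, F, ¬E, ∀t.¬B, ∃t.¬D, …} (+ ∃-successors)
2. Hence F ⊑ ∀t.F: not entailed.

No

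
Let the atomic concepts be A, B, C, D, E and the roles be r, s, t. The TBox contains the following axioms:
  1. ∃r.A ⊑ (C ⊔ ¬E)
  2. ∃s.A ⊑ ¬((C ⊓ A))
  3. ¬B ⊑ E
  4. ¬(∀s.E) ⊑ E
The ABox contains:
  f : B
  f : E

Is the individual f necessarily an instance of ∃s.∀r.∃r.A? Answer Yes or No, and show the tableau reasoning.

1. f : ∃s.∀r.∃r.A?  L(f) = {B, E} ∪ {∀s.∃r.∀r.¬A}
   open: L(f) ⊇ {B, E, ∀r.¬A, ∀s.¬A, ∀s.∃r.∀r.¬A} — f ∉ ∃s.∀r.∃r.A possible
2. Hence f : ∃s.∀r.∃r.A: not entailed.

No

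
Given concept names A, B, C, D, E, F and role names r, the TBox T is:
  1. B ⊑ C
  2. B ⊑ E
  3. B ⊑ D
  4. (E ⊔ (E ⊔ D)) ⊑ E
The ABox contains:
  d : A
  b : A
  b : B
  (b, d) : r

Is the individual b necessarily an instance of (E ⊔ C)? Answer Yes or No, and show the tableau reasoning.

Yes

1. b : (E ⊔ C)?  L(b) = {A, B} ∪ {(¬E ⊓ ¬C)}
   clash {C, ¬C} at b — b ∈ (E ⊔ C)
2. Hence b : (E ⊔ C): entailed.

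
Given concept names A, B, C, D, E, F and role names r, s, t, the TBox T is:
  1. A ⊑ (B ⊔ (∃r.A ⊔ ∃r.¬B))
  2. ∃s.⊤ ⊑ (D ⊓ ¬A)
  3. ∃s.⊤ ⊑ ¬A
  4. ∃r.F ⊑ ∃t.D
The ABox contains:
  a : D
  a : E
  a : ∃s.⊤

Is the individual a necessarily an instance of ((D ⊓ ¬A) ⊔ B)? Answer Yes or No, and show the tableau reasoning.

1. a : ((D ⊓ ¬A) ⊔ B)?  L(a) = {D, E, ∃s.⊤} ∪ {((¬D ⊔ A) ⊓ ¬B)}
   clash {A, ¬A} at a — a ∈ ((D ⊓ ¬A) ⊔ B)
2. Hence a : ((D ⊓ ¬A) ⊔ B): entailed.

Yes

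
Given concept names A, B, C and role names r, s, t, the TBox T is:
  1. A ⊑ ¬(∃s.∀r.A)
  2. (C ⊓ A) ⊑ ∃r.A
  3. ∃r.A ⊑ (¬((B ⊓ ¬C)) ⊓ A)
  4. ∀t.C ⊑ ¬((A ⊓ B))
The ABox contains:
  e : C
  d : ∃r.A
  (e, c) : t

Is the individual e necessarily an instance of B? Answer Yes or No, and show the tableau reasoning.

No

1. e : B?  L(e) = {C} ∪ {¬B}
   open: L(e) ⊇ {C, ¬A, ¬B, ∀r.¬A, ∃t.¬C} (+ ∃-successors) — e ∉ B possible
2. Hence e : B: not entailed.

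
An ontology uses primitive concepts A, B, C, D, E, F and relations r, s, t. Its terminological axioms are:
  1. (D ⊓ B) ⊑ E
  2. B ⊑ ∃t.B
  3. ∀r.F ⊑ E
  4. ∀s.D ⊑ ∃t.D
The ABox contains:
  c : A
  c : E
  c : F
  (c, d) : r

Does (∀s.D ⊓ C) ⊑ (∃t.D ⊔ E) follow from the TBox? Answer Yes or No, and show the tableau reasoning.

Yes

1. (∀s.D ⊓ C) ⊑ (∃t.D ⊔ E)  ⇔  ((∀s.D ⊓ C) ⊓ (∀t.¬D ⊓ ¬E)) unsat w.r.t. T
   all branches close; clash {E, ¬E} at x₀
2. Hence (∀s.D ⊓ C) ⊑ (∃t.D ⊔ E): entailed.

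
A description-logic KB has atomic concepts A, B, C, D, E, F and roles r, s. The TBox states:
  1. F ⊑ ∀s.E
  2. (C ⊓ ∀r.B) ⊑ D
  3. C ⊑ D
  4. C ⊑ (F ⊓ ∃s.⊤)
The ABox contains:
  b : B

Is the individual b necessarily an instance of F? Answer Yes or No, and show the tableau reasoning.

No

1. b : F?  L(b) = {B} ∪ {¬F}
   open: L(b) ⊇ {B, ¬C, ¬F} — b ∉ F possible
2. Hence b : F: not entailed.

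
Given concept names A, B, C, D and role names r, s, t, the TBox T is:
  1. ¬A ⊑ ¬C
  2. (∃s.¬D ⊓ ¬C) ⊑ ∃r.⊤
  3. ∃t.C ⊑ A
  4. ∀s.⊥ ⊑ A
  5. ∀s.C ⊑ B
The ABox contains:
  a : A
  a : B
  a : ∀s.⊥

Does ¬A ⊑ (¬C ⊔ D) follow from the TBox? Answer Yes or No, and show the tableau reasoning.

Yes

1. ¬A ⊑ (¬C ⊔ D)  ⇔  (¬A ⊓ (C ⊓ ¬D)) unsat w.r.t. T
   all branches close; clash {C, ¬C} at x₀
2. Hence ¬A ⊑ (¬C ⊔ D): entailed.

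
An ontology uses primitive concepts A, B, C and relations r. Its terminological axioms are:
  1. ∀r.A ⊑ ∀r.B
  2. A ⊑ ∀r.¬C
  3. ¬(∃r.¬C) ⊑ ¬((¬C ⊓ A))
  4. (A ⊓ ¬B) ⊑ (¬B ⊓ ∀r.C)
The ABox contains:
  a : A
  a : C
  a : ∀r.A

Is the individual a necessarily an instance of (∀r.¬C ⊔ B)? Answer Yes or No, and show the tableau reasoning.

Yes

1. a : (∀r.¬C ⊔ B)?  L(a) = {A, C, ∀r.A} ∪ {(∃r.C ⊓ ¬B)}
   clash {C, ¬C} at an ∃-successor — a ∈ (∀r.¬C ⊔ B)
2. Hence a : (∀r.¬C ⊔ B): entailed.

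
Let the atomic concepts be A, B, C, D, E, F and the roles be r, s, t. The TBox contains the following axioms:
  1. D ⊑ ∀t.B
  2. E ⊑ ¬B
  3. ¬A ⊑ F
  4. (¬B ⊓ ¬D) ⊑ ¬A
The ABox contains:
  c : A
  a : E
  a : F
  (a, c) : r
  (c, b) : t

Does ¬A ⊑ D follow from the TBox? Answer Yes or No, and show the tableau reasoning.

No

1. ¬A ⊑ D  ⇔  (¬A ⊓ ¬D) unsat w.r.t. T
   apply at x₀: ¬A⊑F
   open: L(x₀) ⊇ {F, ¬A, ¬D, ¬E}
2. Hence ¬A ⊑ D: not entailed.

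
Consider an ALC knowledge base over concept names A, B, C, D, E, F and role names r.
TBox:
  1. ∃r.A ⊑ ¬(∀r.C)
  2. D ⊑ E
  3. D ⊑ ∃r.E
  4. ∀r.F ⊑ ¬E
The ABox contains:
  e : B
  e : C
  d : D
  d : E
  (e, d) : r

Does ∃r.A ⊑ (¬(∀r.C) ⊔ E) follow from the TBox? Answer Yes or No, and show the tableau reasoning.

Yes

1. ∃r.A ⊑ (¬(∀r.C) ⊔ E)  ⇔  (∃r.A ⊓ (∀r.C ⊓ ¬E)) unsat w.r.t. T
   all branches close; clash {E, ¬E} at x₀
2. Hence ∃r.A ⊑ (¬(∀r.C) ⊔ E): entailed.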